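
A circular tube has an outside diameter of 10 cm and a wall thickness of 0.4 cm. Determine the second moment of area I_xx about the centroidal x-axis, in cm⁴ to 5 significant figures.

Treat the section as a set of non-overlapping primitives; coordinates are from the bounding-box lower-left.
Outer circle: ⌀10, A = 78.53982 cm², y = 5 cm, Ī = 490.8739 cm⁴.
Bore (subtracted): ⌀9.2, A = 66.4761 cm², y = 5 cm, Ī = 351.6586 cm⁴.
By symmetry the centroid is at mid-height, ȳ = 5 cm.
All pieces are centred on the centroidal x-axis, so I = ΣĪ (holes subtracted) = 139.2153 cm⁴.

I_xx ≈ 139.22 cm⁴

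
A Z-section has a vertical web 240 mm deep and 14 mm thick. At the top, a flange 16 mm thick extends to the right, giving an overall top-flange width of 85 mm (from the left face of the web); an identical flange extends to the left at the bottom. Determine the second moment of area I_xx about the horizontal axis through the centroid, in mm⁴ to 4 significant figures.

I_xx ≈ 4.468 × 10⁷ mm⁴

Break the section into simple shapes (no overlaps), measuring from the bottom-left corner of the bounding box.
Web: 14 × 240, A = 3 360 mm², y = 120 mm, Ī = 16 128 000 mm⁴.
Top flange (beyond web): 71 × 16, A = 1 136 mm², y = 232 mm, Ī = 24234.7 mm⁴.
Bottom flange (beyond web): 71 × 16, A = 1 136 mm², y = 8 mm, Ī = 24234.7 mm⁴.
Centroid: ȳ = ΣA·y / ΣA = 120 mm.
Transfer each piece to the horizontal axis through the centroid using Ī + A·d² with d = y − 120:
  web: d = 0 mm → contributes +16 128 000 mm⁴
  top flange (beyond web): d = 112 mm → contributes +14 274 219 mm⁴
  bottom flange (beyond web): d = -112 mm → contributes +14 274 219 mm⁴
Total I = 44 676 437 mm⁴.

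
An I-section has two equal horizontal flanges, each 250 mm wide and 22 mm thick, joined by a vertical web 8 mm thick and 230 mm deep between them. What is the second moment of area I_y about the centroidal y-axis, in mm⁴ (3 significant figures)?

I_y ≈ 5.73 × 10⁷ mm⁴

Split into non-overlapping primitives; take the origin at the lower-left of the bounding box.
Bottom flange: 250 × 22, A = 5 500 mm², x = 125 mm, Ī = 28 645 833 mm⁴.
Web: 8 × 230, A = 1 840 mm², x = 125 mm, Ī = 9813.3 mm⁴.
Top flange: 250 × 22, A = 5 500 mm², x = 125 mm, Ī = 28 645 833 mm⁴.
By symmetry the centroid is at mid-width, x̄ = 125 mm.
All pieces are centred on the centroidal y-axis, so I = ΣĪ = 57 301 480 mm⁴.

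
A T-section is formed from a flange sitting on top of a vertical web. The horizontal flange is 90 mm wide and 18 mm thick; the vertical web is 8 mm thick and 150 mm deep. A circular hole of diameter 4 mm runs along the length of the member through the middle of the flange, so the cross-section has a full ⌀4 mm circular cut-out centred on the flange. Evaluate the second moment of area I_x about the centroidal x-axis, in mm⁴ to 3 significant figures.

Break the section into simple shapes (no overlaps), measuring from the bottom-left corner of the bounding box.
Flange: 90 × 18, A = 1 620 mm², y = 159 mm, Ī = 43 740 mm⁴.
Web: 8 × 150, A = 1 200 mm², y = 75 mm, Ī = 2 250 000 mm⁴.
Hole (subtracted): ⌀4, A = 12.566 mm², y = 159 mm, Ī = 12.566 mm⁴.
Centroid: ȳ = ΣA·y / ΣA = 123.1 mm.
Transfer each piece to the centroidal x-axis using Ī + A·d² with d = y − 123.1:
  flange: d = 35.905 mm → contributes +2 132 156 mm⁴
  web: d = -48.095 mm → contributes +5 025 792 mm⁴
  hole: d = 35.905 mm → contributes −16 212 mm⁴
Total I = 7 141 736 mm⁴.

I_x ≈ 7.14 × 10⁶ mm⁴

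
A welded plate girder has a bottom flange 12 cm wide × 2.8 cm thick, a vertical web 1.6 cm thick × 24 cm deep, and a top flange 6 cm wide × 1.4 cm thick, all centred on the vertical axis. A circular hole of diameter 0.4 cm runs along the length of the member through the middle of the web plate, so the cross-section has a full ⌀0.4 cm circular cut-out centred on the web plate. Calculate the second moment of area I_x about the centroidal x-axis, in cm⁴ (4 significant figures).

I_x ≈ 7784 cm⁴

Break the section into simple shapes (no overlaps), measuring from the bottom-left corner of the bounding box.
Bottom plate: 12 × 2.8, A = 33.6 cm², y = 1.4 cm, Ī = 21.952 cm⁴.
Web plate: 1.6 × 24, A = 38.4 cm², y = 14.8 cm, Ī = 1843.2 cm⁴.
Top plate: 6 × 1.4, A = 8.4 cm², y = 27.5 cm, Ī = 1.372 cm⁴.
Hole (subtracted): ⌀0.4, A = 0.125664 cm², y = 14.8 cm, Ī = 0.00125664 cm⁴.
Centroid: ȳ = ΣA·y / ΣA = 10.5202 cm.
Transfer each piece to the centroidal x-axis using Ī + A·d² with d = y − 10.5202:
  bottom plate: d = -9.12018 cm → contributes +2816.72 cm⁴
  web plate: d = 4.27982 cm → contributes +2546.57 cm⁴
  top plate: d = 16.9798 cm → contributes +2423.21 cm⁴
  hole: d = 4.27982 cm → contributes −2.30302 cm⁴
Total I = 7784.2 cm⁴.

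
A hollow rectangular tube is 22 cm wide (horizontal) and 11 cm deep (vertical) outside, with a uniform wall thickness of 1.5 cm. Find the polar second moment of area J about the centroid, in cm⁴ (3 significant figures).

J ≈ 6820 cm⁴

Split into non-overlapping primitives; take the origin at the lower-left of the bounding box.
Outer rectangle: 22 × 11, A = 242 cm², y = 5.5 cm, Ī = 2440.2 cm⁴.
Inner void (subtracted): 19 × 8, A = 152 cm², y = 5.5 cm, Ī = 810.67 cm⁴.
By symmetry the centroid is at mid-height, ȳ = 5.5 cm.
All pieces are centred on the centroidal x-axis, so I = ΣĪ (holes subtracted) = 1629.5 cm⁴.
Repeating about the centroidal y-axis gives I_y = 5 188 cm⁴.
Polar second moment: J = I_x + I_y = 6817.5 cm⁴.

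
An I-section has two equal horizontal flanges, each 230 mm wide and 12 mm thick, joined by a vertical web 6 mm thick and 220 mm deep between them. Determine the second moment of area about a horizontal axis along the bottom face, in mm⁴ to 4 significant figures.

I_base ≈ 1.815 × 10⁸ mm⁴

Decompose the section into non-overlapping parts with the origin at the bottom-left of its bounding rectangle.
Bottom flange: 230 × 12, A = 2 760 mm², y = 6 mm, Ī = 33 120 mm⁴.
Web: 6 × 220, A = 1 320 mm², y = 122 mm, Ī = 5 324 000 mm⁴.
Top flange: 230 × 12, A = 2 760 mm², y = 238 mm, Ī = 33 120 mm⁴.
Transfer each piece to the bottom edge using Ī + A·d² with d = y − 0:
  bottom flange: d = 6 mm → contributes +132 480 mm⁴
  web: d = 122 mm → contributes +24 970 880 mm⁴
  top flange: d = 238 mm → contributes +156 370 560 mm⁴
Total I = 181 473 920 mm⁴.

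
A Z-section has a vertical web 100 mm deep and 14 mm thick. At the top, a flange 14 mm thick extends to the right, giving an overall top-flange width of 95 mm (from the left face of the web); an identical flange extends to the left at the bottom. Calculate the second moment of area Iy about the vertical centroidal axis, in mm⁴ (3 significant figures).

Treat the section as a set of non-overlapping primitives; coordinates are from the bounding-box lower-left.
Web: 14 × 100, A = 1 400 mm², x = 88 mm, Ī = 22 867 mm⁴.
Top flange (beyond web): 81 × 14, A = 1 134 mm², x = 135.5 mm, Ī = 620 015 mm⁴.
Bottom flange (beyond web): 81 × 14, A = 1 134 mm², x = 40.5 mm, Ī = 620 015 mm⁴.
Centroid: x̄ = ΣA·x / ΣA = 88 mm.
Transfer each piece to the vertical centroidal axis using Ī + A·d² with d = x − 88:
  web: d = 0 mm → contributes +22 867 mm⁴
  top flange (beyond web): d = 47.5 mm → contributes +3 178 602 mm⁴
  bottom flange (beyond web): d = -47.5 mm → contributes +3 178 602 mm⁴
Total I = 6 380 071 mm⁴.

Iy ≈ 6.38 × 10⁶ mm⁴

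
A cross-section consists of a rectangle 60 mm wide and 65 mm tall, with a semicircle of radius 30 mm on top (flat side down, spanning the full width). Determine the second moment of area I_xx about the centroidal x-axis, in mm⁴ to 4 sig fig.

Split into non-overlapping primitives; take the origin at the lower-left of the bounding box.
Rectangular body: 60 × 65, A = 3 900 mm², y = 32.5 mm, Ī = 1 373 125 mm⁴.
Semicircular cap: semicircle r = 30, A = 1413.72 mm², y = 77.7324 mm, Ī = 88903.1 mm⁴.
Centroid: ȳ = ΣA·y / ΣA = 44.5341 mm.
Transfer each piece to the centroidal x-axis using Ī + A·d² with d = y − 44.5341:
  rectangular body: d = -12.0341 mm → contributes +1 937 921 mm⁴
  semicircular cap: d = 33.1983 mm → contributes +1 646 998 mm⁴
Total I = 3 584 920 mm⁴.

I_xx ≈ 3.585 × 10⁶ mm⁴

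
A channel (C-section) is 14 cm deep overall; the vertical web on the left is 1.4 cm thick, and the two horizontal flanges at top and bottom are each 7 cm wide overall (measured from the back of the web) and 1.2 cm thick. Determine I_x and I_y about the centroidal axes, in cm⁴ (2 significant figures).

I_x ≈ 870 cm⁴, I_y ≈ 140 cm⁴

Treat the section as a set of non-overlapping primitives; coordinates are from the bounding-box lower-left.
Web: 1.4 × 14, A = 19.6 cm², y = 7 cm, Ī = 320.1 cm⁴.
Top flange (beyond web): 5.6 × 1.2, A = 6.72 cm², y = 13.4 cm, Ī = 0.8064 cm⁴.
Bottom flange (beyond web): 5.6 × 1.2, A = 6.72 cm², y = 0.6 cm, Ī = 0.8064 cm⁴.
By symmetry the centroid is at mid-height, ȳ = 7 cm.
Transfer each piece to the centroidal x-axis using Ī + A·d² with d = y − 7:
  web: d = 0 cm → contributes +320.1 cm⁴
  top flange (beyond web): d = 6.4 cm → contributes +276.1 cm⁴
  bottom flange (beyond web): d = -6.4 cm → contributes +276.1 cm⁴
Total I = 872.2 cm⁴.
For the y-axis: x̄ = 2.124 cm.
Repeating about the centroidal y-axis gives I_y = 136 cm⁴.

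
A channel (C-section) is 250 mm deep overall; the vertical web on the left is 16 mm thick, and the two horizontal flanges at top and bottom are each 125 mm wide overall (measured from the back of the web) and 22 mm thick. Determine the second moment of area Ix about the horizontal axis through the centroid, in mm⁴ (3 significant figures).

Ix ≈ 8.34 × 10⁷ mm⁴

Decompose the section into non-overlapping parts with the origin at the bottom-left of its bounding rectangle.
Web: 16 × 250, A = 4 000 mm², y = 125 mm, Ī = 20 833 333 mm⁴.
Top flange (beyond web): 109 × 22, A = 2 398 mm², y = 239 mm, Ī = 96 719 mm⁴.
Bottom flange (beyond web): 109 × 22, A = 2 398 mm², y = 11 mm, Ī = 96 719 mm⁴.
By symmetry the centroid is at mid-height, ȳ = 125 mm.
Transfer each piece to the horizontal axis through the centroid using Ī + A·d² with d = y − 125:
  web: d = 0 mm → contributes +20 833 333 mm⁴
  top flange (beyond web): d = 114 mm → contributes +31 261 127 mm⁴
  bottom flange (beyond web): d = -114 mm → contributes +31 261 127 mm⁴
Total I = 83 355 588 mm⁴.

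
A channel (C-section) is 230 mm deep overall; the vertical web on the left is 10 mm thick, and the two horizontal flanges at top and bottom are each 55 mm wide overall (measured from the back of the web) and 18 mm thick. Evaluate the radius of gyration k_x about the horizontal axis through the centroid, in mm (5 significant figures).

k_x ≈ 85.095 mm

Treat the section as a set of non-overlapping primitives; coordinates are from the bounding-box lower-left.
Web: 10 × 230, A = 2 300 mm², y = 115 mm, Ī = 10 139 167 mm⁴.
Top flange (beyond web): 45 × 18, A = 810 mm², y = 221 mm, Ī = 21 870 mm⁴.
Bottom flange (beyond web): 45 × 18, A = 810 mm², y = 9 mm, Ī = 21 870 mm⁴.
By symmetry the centroid is at mid-height, ȳ = 115 mm.
Transfer each piece to the horizontal axis through the centroid using Ī + A·d² with d = y − 115:
  web: d = 0 mm → contributes +10 139 167 mm⁴
  top flange (beyond web): d = 106 mm → contributes +9 123 030 mm⁴
  bottom flange (beyond web): d = -106 mm → contributes +9 123 030 mm⁴
Total I = 28 385 227 mm⁴.
Radius of gyration: k = √(I/A) = √(28 385 227 / 3 920) = 85.09483 mm.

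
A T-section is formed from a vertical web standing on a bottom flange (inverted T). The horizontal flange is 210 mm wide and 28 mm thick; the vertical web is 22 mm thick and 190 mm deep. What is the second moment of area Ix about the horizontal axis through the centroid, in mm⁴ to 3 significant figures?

Ix ≈ 4.20 × 10⁷ mm⁴

Break the section into simple shapes (no overlaps), measuring from the bottom-left corner of the bounding box.
Flange: 210 × 28, A = 5 880 mm², y = 14 mm, Ī = 384 160 mm⁴.
Web: 22 × 190, A = 4 180 mm², y = 123 mm, Ī = 12 574 833 mm⁴.
Centroid: ȳ = ΣA·y / ΣA = 59.29 mm.
Transfer each piece to the horizontal axis through the centroid using Ī + A·d² with d = y − 59.29:
  flange: d = -45.29 mm → contributes +12 445 260 mm⁴
  web: d = 63.71 mm → contributes +29 541 166 mm⁴
Total I = 41 986 426 mm⁴.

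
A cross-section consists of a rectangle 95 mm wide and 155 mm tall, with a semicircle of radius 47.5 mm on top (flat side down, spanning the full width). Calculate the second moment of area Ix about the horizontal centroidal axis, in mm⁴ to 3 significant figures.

Ix ≈ 5.73 × 10⁷ mm⁴

Split into non-overlapping primitives; take the origin at the lower-left of the bounding box.
Rectangular body: 95 × 155, A = 14 725 mm², y = 77.5 mm, Ī = 29 480 677 mm⁴.
Semicircular cap: semicircle r = 47.5, A = 3544.1 mm², y = 175.16 mm, Ī = 558 736 mm⁴.
Centroid: ȳ = ΣA·y / ΣA = 96.445 mm.
Transfer each piece to the horizontal centroidal axis using Ī + A·d² with d = y − 96.445:
  rectangular body: d = -18.945 mm → contributes +34 765 919 mm⁴
  semicircular cap: d = 78.714 mm → contributes +22 517 762 mm⁴
Total I = 57 283 681 mm⁴.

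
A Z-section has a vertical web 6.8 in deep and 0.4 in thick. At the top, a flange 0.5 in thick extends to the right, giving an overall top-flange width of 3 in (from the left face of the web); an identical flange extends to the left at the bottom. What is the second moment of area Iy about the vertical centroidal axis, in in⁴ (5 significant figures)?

Break the section into simple shapes (no overlaps), measuring from the bottom-left corner of the bounding box.
Web: 0.4 × 6.8, A = 2.72 in², x = 2.8 in, Ī = 0.03626667 in⁴.
Top flange (beyond web): 2.6 × 0.5, A = 1.3 in², x = 4.3 in, Ī = 0.7323333 in⁴.
Bottom flange (beyond web): 2.6 × 0.5, A = 1.3 in², x = 1.3 in, Ī = 0.7323333 in⁴.
Centroid: x̄ = ΣA·x / ΣA = 2.8 in.
Transfer each piece to the vertical centroidal axis using Ī + A·d² with d = x − 2.8:
  web: d = 0 in → contributes +0.03626667 in⁴
  top flange (beyond web): d = 1.5 in → contributes +3.657333 in⁴
  bottom flange (beyond web): d = -1.5 in → contributes +3.657333 in⁴
Total I = 7.350933 in⁴.

Iy ≈ 7.3509 in⁴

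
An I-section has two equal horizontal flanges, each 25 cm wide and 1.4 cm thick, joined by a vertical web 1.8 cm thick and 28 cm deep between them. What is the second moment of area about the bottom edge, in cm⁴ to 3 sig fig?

Break the section into simple shapes (no overlaps), measuring from the bottom-left corner of the bounding box.
Bottom flange: 25 × 1.4, A = 35 cm², y = 0.7 cm, Ī = 5.7167 cm⁴.
Web: 1.8 × 28, A = 50.4 cm², y = 15.4 cm, Ī = 3292.8 cm⁴.
Top flange: 25 × 1.4, A = 35 cm², y = 30.1 cm, Ī = 5.7167 cm⁴.
Transfer each piece to the bottom edge using Ī + A·d² with d = y − 0:
  bottom flange: d = 0.7 cm → contributes +22.867 cm⁴
  web: d = 15.4 cm → contributes +15 246 cm⁴
  top flange: d = 30.1 cm → contributes +31 716 cm⁴
Total I = 46 985 cm⁴.

I_base ≈ 4.70 × 10⁴ cm⁴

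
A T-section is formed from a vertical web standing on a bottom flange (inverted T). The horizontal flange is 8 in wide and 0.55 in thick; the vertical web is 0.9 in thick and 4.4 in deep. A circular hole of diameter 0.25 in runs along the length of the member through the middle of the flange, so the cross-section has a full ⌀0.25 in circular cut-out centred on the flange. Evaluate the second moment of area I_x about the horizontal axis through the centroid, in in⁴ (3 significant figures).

Split into non-overlapping primitives; take the origin at the lower-left of the bounding box.
Flange: 8 × 0.55, A = 4.4 in², y = 0.275 in, Ī = 0.11092 in⁴.
Web: 0.9 × 4.4, A = 3.96 in², y = 2.75 in, Ī = 6.3888 in⁴.
Hole (subtracted): ⌀0.25, A = 0.049087 in², y = 0.275 in, Ī = 0.00019175 in⁴.
Centroid: ȳ = ΣA·y / ΣA = 1.4543 in.
Transfer each piece to the horizontal axis through the centroid using Ī + A·d² with d = y − 1.4543:
  flange: d = -1.1793 in → contributes +6.2301 in⁴
  web: d = 1.2957 in → contributes +13.037 in⁴
  hole: d = -1.1793 in → contributes −0.068459 in⁴
Total I = 19.199 in⁴.

I_x ≈ 19.2 in⁴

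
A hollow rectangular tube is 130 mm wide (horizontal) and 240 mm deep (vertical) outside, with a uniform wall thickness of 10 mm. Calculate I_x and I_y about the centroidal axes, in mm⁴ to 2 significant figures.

Decompose the section into non-overlapping parts with the origin at the bottom-left of its bounding rectangle.
Outer rectangle: 130 × 240, A = 31 200 mm², y = 120 mm, Ī = 149 760 000 mm⁴.
Inner void (subtracted): 110 × 220, A = 24 200 mm², y = 120 mm, Ī = 97 606 667 mm⁴.
By symmetry the centroid is at mid-height, ȳ = 120 mm.
All pieces are centred on the centroidal x-axis, so I = ΣĪ (holes subtracted) = 52 153 333 mm⁴.
Repeating about the centroidal y-axis gives I_y = 19 538 333 mm⁴.

I_x ≈ 5.2 × 10⁷ mm⁴, I_y ≈ 2.0 × 10⁷ mm⁴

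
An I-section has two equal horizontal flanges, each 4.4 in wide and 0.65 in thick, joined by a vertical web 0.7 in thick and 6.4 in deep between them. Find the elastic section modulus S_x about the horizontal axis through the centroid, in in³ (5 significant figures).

Decompose the section into non-overlapping parts with the origin at the bottom-left of its bounding rectangle.
Bottom flange: 4.4 × 0.65, A = 2.86 in², y = 0.325 in, Ī = 0.1006958 in⁴.
Web: 0.7 × 6.4, A = 4.48 in², y = 3.85 in, Ī = 15.29173 in⁴.
Top flange: 4.4 × 0.65, A = 2.86 in², y = 7.375 in, Ī = 0.1006958 in⁴.
By symmetry the centroid is at mid-height, ȳ = 3.85 in.
Transfer each piece to the horizontal axis through the centroid using Ī + A·d² with d = y − 3.85:
  bottom flange: d = -3.525 in → contributes +35.63798 in⁴
  web: d = 0 in → contributes +15.29173 in⁴
  top flange: d = 3.525 in → contributes +35.63798 in⁴
Total I = 86.5677 in⁴.
Extreme fibre distance c = 3.85 in; S = I/c = 22.48512 in³.

S_x ≈ 22.485 in³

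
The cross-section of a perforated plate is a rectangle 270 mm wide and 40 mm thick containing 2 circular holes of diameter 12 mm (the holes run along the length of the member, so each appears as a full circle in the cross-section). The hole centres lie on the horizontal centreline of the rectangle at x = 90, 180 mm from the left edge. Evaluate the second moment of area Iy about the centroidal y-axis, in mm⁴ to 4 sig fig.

Iy ≈ 6.515 × 10⁷ mm⁴

Treat the section as a set of non-overlapping primitives; coordinates are from the bounding-box lower-left.
Plate: 270 × 40, A = 10 800 mm², x = 135 mm, Ī = 65 610 000 mm⁴.
Hole 1 (subtracted): ⌀12, A = 113.097 mm², x = 90 mm, Ī = 1017.88 mm⁴.
Hole 2 (subtracted): ⌀12, A = 113.097 mm², x = 180 mm, Ī = 1017.88 mm⁴.
By symmetry the centroid is at mid-width, x̄ = 135 mm.
Transfer each piece to the centroidal y-axis using Ī + A·d² with d = x − 135:
  plate: d = 0 mm → contributes +65 610 000 mm⁴
  hole 1: d = -45 mm → contributes −230 040 mm⁴
  hole 2: d = 45 mm → contributes −230 040 mm⁴
Total I = 65 149 920 mm⁴.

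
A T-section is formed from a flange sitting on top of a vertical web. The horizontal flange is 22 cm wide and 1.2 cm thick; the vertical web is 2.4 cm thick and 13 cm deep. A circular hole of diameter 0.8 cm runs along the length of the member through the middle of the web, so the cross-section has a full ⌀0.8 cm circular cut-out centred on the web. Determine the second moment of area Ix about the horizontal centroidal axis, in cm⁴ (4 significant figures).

Break the section into simple shapes (no overlaps), measuring from the bottom-left corner of the bounding box.
Flange: 22 × 1.2, A = 26.4 cm², y = 13.6 cm, Ī = 3.168 cm⁴.
Web: 2.4 × 13, A = 31.2 cm², y = 6.5 cm, Ī = 439.4 cm⁴.
Hole (subtracted): ⌀0.8, A = 0.502655 cm², y = 6.5 cm, Ī = 0.0201062 cm⁴.
Centroid: ȳ = ΣA·y / ΣA = 9.78281 cm.
Transfer each piece to the horizontal centroidal axis using Ī + A·d² with d = y − 9.78281:
  flange: d = 3.81719 cm → contributes +387.84 cm⁴
  web: d = -3.28281 cm → contributes +775.638 cm⁴
  hole: d = -3.28281 cm → contributes −5.43715 cm⁴
Total I = 1158.04 cm⁴.

Ix ≈ 1158 cm⁴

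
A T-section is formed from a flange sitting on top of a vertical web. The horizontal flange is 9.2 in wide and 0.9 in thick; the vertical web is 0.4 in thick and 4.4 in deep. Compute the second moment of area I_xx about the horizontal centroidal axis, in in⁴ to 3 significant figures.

I_xx ≈ 13.6 in⁴

Split into non-overlapping primitives; take the origin at the lower-left of the bounding box.
Flange: 9.2 × 0.9, A = 8.28 in², y = 4.85 in, Ī = 0.5589 in⁴.
Web: 0.4 × 4.4, A = 1.76 in², y = 2.2 in, Ī = 2.8395 in⁴.
Centroid: ȳ = ΣA·y / ΣA = 4.3855 in.
Transfer each piece to the horizontal centroidal axis using Ī + A·d² with d = y − 4.3855:
  flange: d = 0.46454 in → contributes +2.3457 in⁴
  web: d = -2.1855 in → contributes +11.246 in⁴
Total I = 13.591 in⁴.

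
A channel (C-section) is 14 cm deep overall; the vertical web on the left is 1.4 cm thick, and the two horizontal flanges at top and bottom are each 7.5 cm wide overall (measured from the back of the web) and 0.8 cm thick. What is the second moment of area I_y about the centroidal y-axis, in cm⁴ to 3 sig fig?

Break the section into simple shapes (no overlaps), measuring from the bottom-left corner of the bounding box.
Web: 1.4 × 14, A = 19.6 cm², x = 0.7 cm, Ī = 3.2013 cm⁴.
Top flange (beyond web): 6.1 × 0.8, A = 4.88 cm², x = 4.45 cm, Ī = 15.132 cm⁴.
Bottom flange (beyond web): 6.1 × 0.8, A = 4.88 cm², x = 4.45 cm, Ī = 15.132 cm⁴.
Centroid: x̄ = ΣA·x / ΣA = 1.9466 cm.
Transfer each piece to the centroidal y-axis using Ī + A·d² with d = x − 1.9466:
  web: d = -1.2466 cm → contributes +33.66 cm⁴
  top flange (beyond web): d = 2.5034 cm → contributes +45.715 cm⁴
  bottom flange (beyond web): d = 2.5034 cm → contributes +45.715 cm⁴
Total I = 125.09 cm⁴.

I_y ≈ 125 cm⁴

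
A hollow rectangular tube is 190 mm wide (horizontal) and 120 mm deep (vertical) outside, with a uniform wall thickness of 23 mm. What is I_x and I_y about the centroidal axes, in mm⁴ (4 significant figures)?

Break the section into simple shapes (no overlaps), measuring from the bottom-left corner of the bounding box.
Outer rectangle: 190 × 120, A = 22 800 mm², y = 60 mm, Ī = 27 360 000 mm⁴.
Inner void (subtracted): 144 × 74, A = 10 656 mm², y = 60 mm, Ī = 4 862 688 mm⁴.
By symmetry the centroid is at mid-height, ȳ = 60 mm.
All pieces are centred on the centroidal x-axis, so I = ΣĪ (holes subtracted) = 22 497 312 mm⁴.
Repeating about the centroidal y-axis gives I_y = 50 176 432 mm⁴.

I_x ≈ 2.250 × 10⁷ mm⁴, I_y ≈ 5.018 × 10⁷ mm⁴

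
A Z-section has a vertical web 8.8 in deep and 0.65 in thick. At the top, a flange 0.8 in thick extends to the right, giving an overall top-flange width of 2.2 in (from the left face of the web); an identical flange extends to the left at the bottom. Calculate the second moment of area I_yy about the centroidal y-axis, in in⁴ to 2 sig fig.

Treat the section as a set of non-overlapping primitives; coordinates are from the bounding-box lower-left.
Web: 0.65 × 8.8, A = 5.72 in², x = 1.875 in, Ī = 0.2014 in⁴.
Top flange (beyond web): 1.55 × 0.8, A = 1.24 in², x = 2.975 in, Ī = 0.2483 in⁴.
Bottom flange (beyond web): 1.55 × 0.8, A = 1.24 in², x = 0.775 in, Ī = 0.2483 in⁴.
Centroid: x̄ = ΣA·x / ΣA = 1.875 in.
Transfer each piece to the centroidal y-axis using Ī + A·d² with d = x − 1.875:
  web: d = 0 in → contributes +0.2014 in⁴
  top flange (beyond web): d = 1.1 in → contributes +1.749 in⁴
  bottom flange (beyond web): d = -1.1 in → contributes +1.749 in⁴
Total I = 3.699 in⁴.

I_yy ≈ 3.7 in⁴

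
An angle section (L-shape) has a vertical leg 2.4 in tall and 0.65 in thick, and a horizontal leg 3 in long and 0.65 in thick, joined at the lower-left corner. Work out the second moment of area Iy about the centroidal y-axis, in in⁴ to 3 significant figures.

Iy ≈ 2.49 in⁴

Decompose the section into non-overlapping parts with the origin at the bottom-left of its bounding rectangle.
Vertical leg: 0.65 × 2.4, A = 1.56 in², x = 0.325 in, Ī = 0.054925 in⁴.
Horizontal leg (remainder): 2.35 × 0.65, A = 1.5275 in², x = 1.825 in, Ī = 0.70297 in⁴.
Centroid: x̄ = ΣA·x / ΣA = 1.0671 in.
Transfer each piece to the centroidal y-axis using Ī + A·d² with d = x − 1.0671:
  vertical leg: d = -0.74211 in → contributes +0.91405 in⁴
  horizontal leg (remainder): d = 0.75789 in → contributes +1.5804 in⁴
Total I = 2.4944 in⁴.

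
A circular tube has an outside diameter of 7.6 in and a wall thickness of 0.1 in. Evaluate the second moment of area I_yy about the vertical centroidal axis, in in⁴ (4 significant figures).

Break the section into simple shapes (no overlaps), measuring from the bottom-left corner of the bounding box.
Outer circle: ⌀7.6, A = 45.3646 in², x = 3.8 in, Ī = 163.766 in⁴.
Bore (subtracted): ⌀7.4, A = 43.0084 in², x = 3.8 in, Ī = 147.196 in⁴.
By symmetry the centroid is at mid-width, x̄ = 3.8 in.
All pieces are centred on the vertical centroidal axis, so I = ΣĪ (holes subtracted) = 16.5699 in⁴.

I_yy ≈ 16.57 in⁴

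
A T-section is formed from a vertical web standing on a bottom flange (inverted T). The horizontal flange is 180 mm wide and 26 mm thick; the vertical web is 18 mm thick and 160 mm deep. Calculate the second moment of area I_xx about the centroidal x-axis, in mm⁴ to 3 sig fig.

I_xx ≈ 2.18 × 10⁷ mm⁴

Split into non-overlapping primitives; take the origin at the lower-left of the bounding box.
Flange: 180 × 26, A = 4 680 mm², y = 13 mm, Ī = 263 640 mm⁴.
Web: 18 × 160, A = 2 880 mm², y = 106 mm, Ī = 6 144 000 mm⁴.
Centroid: ȳ = ΣA·y / ΣA = 48.429 mm.
Transfer each piece to the centroidal x-axis using Ī + A·d² with d = y − 48.429:
  flange: d = -35.429 mm → contributes +6 137 900 mm⁴
  web: d = 57.571 mm → contributes +15 689 672 mm⁴
Total I = 21 827 571 mm⁴.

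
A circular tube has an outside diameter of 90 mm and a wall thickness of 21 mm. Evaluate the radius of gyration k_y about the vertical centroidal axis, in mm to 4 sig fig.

k_y ≈ 25.50 mm

Split into non-overlapping primitives; take the origin at the lower-left of the bounding box.
Outer circle: ⌀90, A = 6361.73 mm², x = 45 mm, Ī = 3 220 623 mm⁴.
Bore (subtracted): ⌀48, A = 1809.56 mm², x = 45 mm, Ī = 260 576 mm⁴.
By symmetry the centroid is at mid-width, x̄ = 45 mm.
All pieces are centred on the vertical centroidal axis, so I = ΣĪ (holes subtracted) = 2 960 047 mm⁴.
Radius of gyration: k = √(I/A) = √(2 960 047 / 4552.17) = 25.5 mm.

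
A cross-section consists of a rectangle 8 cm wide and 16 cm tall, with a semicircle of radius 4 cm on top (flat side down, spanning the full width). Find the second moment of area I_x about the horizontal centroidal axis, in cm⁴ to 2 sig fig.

Break the section into simple shapes (no overlaps), measuring from the bottom-left corner of the bounding box.
Rectangular body: 8 × 16, A = 128 cm², y = 8 cm, Ī = 2 731 cm⁴.
Semicircular cap: semicircle r = 4, A = 25.13 cm², y = 17.7 cm, Ī = 28.1 cm⁴.
Centroid: ȳ = ΣA·y / ΣA = 9.592 cm.
Transfer each piece to the horizontal centroidal axis using Ī + A·d² with d = y − 9.592:
  rectangular body: d = -1.592 cm → contributes +3 055 cm⁴
  semicircular cap: d = 8.106 cm → contributes +1 680 cm⁴
Total I = 4 734 cm⁴.

I_x ≈ 4700 cm⁴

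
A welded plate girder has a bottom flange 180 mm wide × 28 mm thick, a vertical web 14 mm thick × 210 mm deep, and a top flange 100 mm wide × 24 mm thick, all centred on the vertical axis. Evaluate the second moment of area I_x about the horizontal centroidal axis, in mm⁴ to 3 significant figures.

I_x ≈ 1.06 × 10⁸ mm⁴

Split into non-overlapping primitives; take the origin at the lower-left of the bounding box.
Bottom plate: 180 × 28, A = 5 040 mm², y = 14 mm, Ī = 329 280 mm⁴.
Web plate: 14 × 210, A = 2 940 mm², y = 133 mm, Ī = 10 804 500 mm⁴.
Top plate: 100 × 24, A = 2 400 mm², y = 250 mm, Ī = 115 200 mm⁴.
Centroid: ȳ = ΣA·y / ΣA = 102.27 mm.
Transfer each piece to the horizontal centroidal axis using Ī + A·d² with d = y − 102.27:
  bottom plate: d = -88.272 mm → contributes +39 600 400 mm⁴
  web plate: d = 30.728 mm → contributes +13 580 536 mm⁴
  top plate: d = 147.73 mm → contributes +52 491 978 mm⁴
Total I = 105 672 914 mm⁴.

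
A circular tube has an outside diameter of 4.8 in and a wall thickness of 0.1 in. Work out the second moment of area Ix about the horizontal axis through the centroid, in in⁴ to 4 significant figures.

Treat the section as a set of non-overlapping primitives; coordinates are from the bounding-box lower-left.
Outer circle: ⌀4.8, A = 18.0956 in², y = 2.4 in, Ī = 26.0576 in⁴.
Bore (subtracted): ⌀4.6, A = 16.619 in², y = 2.4 in, Ī = 21.9787 in⁴.
By symmetry the centroid is at mid-height, ȳ = 2.4 in.
All pieces are centred on the horizontal axis through the centroid, so I = ΣĪ (holes subtracted) = 4.07897 in⁴.

Ix ≈ 4.079 in⁴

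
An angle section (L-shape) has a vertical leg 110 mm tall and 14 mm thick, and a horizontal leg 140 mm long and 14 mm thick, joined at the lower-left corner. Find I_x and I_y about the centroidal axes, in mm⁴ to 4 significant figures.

Split into non-overlapping primitives; take the origin at the lower-left of the bounding box.
Vertical leg: 14 × 110, A = 1 540 mm², y = 55 mm, Ī = 1 552 833 mm⁴.
Horizontal leg (remainder): 126 × 14, A = 1 764 mm², y = 7 mm, Ī = 28 812 mm⁴.
Centroid: ȳ = ΣA·y / ΣA = 29.3729 mm.
Transfer each piece to the centroidal x-axis using Ī + A·d² with d = y − 29.3729:
  vertical leg: d = 25.6271 mm → contributes +2 564 227 mm⁴
  horizontal leg (remainder): d = -22.3729 mm → contributes +911 775 mm⁴
Total I = 3 476 002 mm⁴.
For the y-axis: x̄ = 44.3729 mm.
Repeating about the centroidal y-axis gives I_y = 6 387 722 mm⁴.

I_x ≈ 3.476 × 10⁶ mm⁴, I_y ≈ 6.388 × 10⁶ mm⁴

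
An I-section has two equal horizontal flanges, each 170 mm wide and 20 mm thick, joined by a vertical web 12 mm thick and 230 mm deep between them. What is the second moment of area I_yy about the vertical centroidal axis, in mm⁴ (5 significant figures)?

I_yy ≈ 1.6410 × 10⁷ mm⁴

Split into non-overlapping primitives; take the origin at the lower-left of the bounding box.
Bottom flange: 170 × 20, A = 3 400 mm², x = 85 mm, Ī = 8 188 333 mm⁴.
Web: 12 × 230, A = 2 760 mm², x = 85 mm, Ī = 33 120 mm⁴.
Top flange: 170 × 20, A = 3 400 mm², x = 85 mm, Ī = 8 188 333 mm⁴.
By symmetry the centroid is at mid-width, x̄ = 85 mm.
All pieces are centred on the vertical centroidal axis, so I = ΣĪ = 16 409 787 mm⁴.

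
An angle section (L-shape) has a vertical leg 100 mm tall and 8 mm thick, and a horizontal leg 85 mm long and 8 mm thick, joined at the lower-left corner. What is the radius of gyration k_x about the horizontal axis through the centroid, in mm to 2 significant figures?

Decompose the section into non-overlapping parts with the origin at the bottom-left of its bounding rectangle.
Vertical leg: 8 × 100, A = 800 mm², y = 50 mm, Ī = 666 667 mm⁴.
Horizontal leg (remainder): 77 × 8, A = 616 mm², y = 4 mm, Ī = 3 285 mm⁴.
Centroid: ȳ = ΣA·y / ΣA = 29.99 mm.
Transfer each piece to the horizontal axis through the centroid using Ī + A·d² with d = y − 29.99:
  vertical leg: d = 20.01 mm → contributes +987 028 mm⁴
  horizontal leg (remainder): d = -25.99 mm → contributes +419 339 mm⁴
Total I = 1 406 368 mm⁴.
Radius of gyration: k = √(I/A) = √(1 406 368 / 1 416) = 31.52 mm.

k_x ≈ 32 mm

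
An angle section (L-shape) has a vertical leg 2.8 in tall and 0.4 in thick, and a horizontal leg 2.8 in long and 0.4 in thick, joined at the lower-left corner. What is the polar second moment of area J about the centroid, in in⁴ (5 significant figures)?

J ≈ 2.9778 in⁴

Treat the section as a set of non-overlapping primitives; coordinates are from the bounding-box lower-left.
Vertical leg: 0.4 × 2.8, A = 1.12 in², y = 1.4 in, Ī = 0.7317333 in⁴.
Horizontal leg (remainder): 2.4 × 0.4, A = 0.96 in², y = 0.2 in, Ī = 0.0128 in⁴.
Centroid: ȳ = ΣA·y / ΣA = 0.8461538 in.
Transfer each piece to the centroidal x-axis using Ī + A·d² with d = y − 0.8461538:
  vertical leg: d = 0.5538462 in → contributes +1.075288 in⁴
  horizontal leg (remainder): d = -0.6461538 in → contributes +0.4136142 in⁴
Total I = 1.488903 in⁴.
For the y-axis: x̄ = 0.8461538 in.
Repeating about the centroidal y-axis gives I_y = 1.488903 in⁴.
Polar second moment: J = I_x + I_y = 2.977805 in⁴.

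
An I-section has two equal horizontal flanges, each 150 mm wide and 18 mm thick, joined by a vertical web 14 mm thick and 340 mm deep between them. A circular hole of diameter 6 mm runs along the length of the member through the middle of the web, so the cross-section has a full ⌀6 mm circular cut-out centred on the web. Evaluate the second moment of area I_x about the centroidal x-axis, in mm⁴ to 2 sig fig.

I_x ≈ 2.2 × 10⁸ mm⁴

Split into non-overlapping primitives; take the origin at the lower-left of the bounding box.
Bottom flange: 150 × 18, A = 2 700 mm², y = 9 mm, Ī = 72 900 mm⁴.
Web: 14 × 340, A = 4 760 mm², y = 188 mm, Ī = 45 854 667 mm⁴.
Top flange: 150 × 18, A = 2 700 mm², y = 367 mm, Ī = 72 900 mm⁴.
Hole (subtracted): ⌀6, A = 28.27 mm², y = 188 mm, Ī = 63.62 mm⁴.
By symmetry the centroid is at mid-height, ȳ = 188 mm.
Transfer each piece to the centroidal x-axis using Ī + A·d² with d = y − 188:
  bottom flange: d = -179 mm → contributes +86 583 600 mm⁴
  web: d = 0 mm → contributes +45 854 667 mm⁴
  top flange: d = 179 mm → contributes +86 583 600 mm⁴
  hole: d = 0 mm → contributes −63.62 mm⁴
Total I = 219 021 803 mm⁴.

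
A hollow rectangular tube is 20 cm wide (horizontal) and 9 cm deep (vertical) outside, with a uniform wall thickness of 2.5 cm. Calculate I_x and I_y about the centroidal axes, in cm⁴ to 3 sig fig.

I_x ≈ 1140 cm⁴, I_y ≈ 4880 cm⁴

Treat the section as a set of non-overlapping primitives; coordinates are from the bounding-box lower-left.
Outer rectangle: 20 × 9, A = 180 cm², y = 4.5 cm, Ī = 1 215 cm⁴.
Inner void (subtracted): 15 × 4, A = 60 cm², y = 4.5 cm, Ī = 80 cm⁴.
By symmetry the centroid is at mid-height, ȳ = 4.5 cm.
All pieces are centred on the centroidal x-axis, so I = ΣĪ (holes subtracted) = 1 135 cm⁴.
Repeating about the centroidal y-axis gives I_y = 4 875 cm⁴.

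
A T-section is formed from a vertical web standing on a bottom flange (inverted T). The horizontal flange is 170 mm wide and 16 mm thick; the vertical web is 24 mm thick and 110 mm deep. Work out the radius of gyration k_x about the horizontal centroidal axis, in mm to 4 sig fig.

Treat the section as a set of non-overlapping primitives; coordinates are from the bounding-box lower-left.
Flange: 170 × 16, A = 2 720 mm², y = 8 mm, Ī = 58026.7 mm⁴.
Web: 24 × 110, A = 2 640 mm², y = 71 mm, Ī = 2 662 000 mm⁴.
Centroid: ȳ = ΣA·y / ΣA = 39.0299 mm.
Transfer each piece to the horizontal centroidal axis using Ī + A·d² with d = y − 39.0299:
  flange: d = -31.0299 mm → contributes +2 676 983 mm⁴
  web: d = 31.9701 mm → contributes +5 360 319 mm⁴
Total I = 8 037 302 mm⁴.
Radius of gyration: k = √(I/A) = √(8 037 302 / 5 360) = 38.7233 mm.

k_x ≈ 38.72 mm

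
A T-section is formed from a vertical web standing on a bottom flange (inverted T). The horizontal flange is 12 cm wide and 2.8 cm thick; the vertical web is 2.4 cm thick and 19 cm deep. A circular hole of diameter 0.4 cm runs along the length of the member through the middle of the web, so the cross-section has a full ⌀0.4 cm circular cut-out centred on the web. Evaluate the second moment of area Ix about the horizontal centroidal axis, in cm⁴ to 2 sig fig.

Break the section into simple shapes (no overlaps), measuring from the bottom-left corner of the bounding box.
Flange: 12 × 2.8, A = 33.6 cm², y = 1.4 cm, Ī = 21.95 cm⁴.
Web: 2.4 × 19, A = 45.6 cm², y = 12.3 cm, Ī = 1 372 cm⁴.
Hole (subtracted): ⌀0.4, A = 0.1257 cm², y = 12.3 cm, Ī = 0.001257 cm⁴.
Centroid: ȳ = ΣA·y / ΣA = 7.668 cm.
Transfer each piece to the horizontal centroidal axis using Ī + A·d² with d = y − 7.668:
  flange: d = -6.268 cm → contributes +1 342 cm⁴
  web: d = 4.632 cm → contributes +2 350 cm⁴
  hole: d = 4.632 cm → contributes −2.697 cm⁴
Total I = 3 689 cm⁴.

Ix ≈ 3700 cm⁴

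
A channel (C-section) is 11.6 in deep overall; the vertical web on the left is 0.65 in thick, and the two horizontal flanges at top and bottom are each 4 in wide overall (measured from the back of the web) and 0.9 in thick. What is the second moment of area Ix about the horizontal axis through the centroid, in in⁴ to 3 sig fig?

Decompose the section into non-overlapping parts with the origin at the bottom-left of its bounding rectangle.
Web: 0.65 × 11.6, A = 7.54 in², y = 5.8 in, Ī = 84.549 in⁴.
Top flange (beyond web): 3.35 × 0.9, A = 3.015 in², y = 11.15 in, Ī = 0.20351 in⁴.
Bottom flange (beyond web): 3.35 × 0.9, A = 3.015 in², y = 0.45 in, Ī = 0.20351 in⁴.
By symmetry the centroid is at mid-height, ȳ = 5.8 in.
Transfer each piece to the horizontal axis through the centroid using Ī + A·d² with d = y − 5.8:
  web: d = 0 in → contributes +84.549 in⁴
  top flange (beyond web): d = 5.35 in → contributes +86.5 in⁴
  bottom flange (beyond web): d = -5.35 in → contributes +86.5 in⁴
Total I = 257.55 in⁴.

Ix ≈ 258 in⁴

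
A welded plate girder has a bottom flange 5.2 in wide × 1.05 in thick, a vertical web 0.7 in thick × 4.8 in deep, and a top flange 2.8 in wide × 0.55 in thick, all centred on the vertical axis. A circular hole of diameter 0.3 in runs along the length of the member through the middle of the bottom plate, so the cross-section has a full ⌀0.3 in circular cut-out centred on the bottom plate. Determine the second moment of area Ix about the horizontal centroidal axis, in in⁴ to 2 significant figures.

Split into non-overlapping primitives; take the origin at the lower-left of the bounding box.
Bottom plate: 5.2 × 1.05, A = 5.46 in², y = 0.525 in, Ī = 0.5016 in⁴.
Web plate: 0.7 × 4.8, A = 3.36 in², y = 3.45 in, Ī = 6.451 in⁴.
Top plate: 2.8 × 0.55, A = 1.54 in², y = 6.125 in, Ī = 0.03882 in⁴.
Hole (subtracted): ⌀0.3, A = 0.07069 in², y = 0.525 in, Ī = 0.0003976 in⁴.
Centroid: ȳ = ΣA·y / ΣA = 2.318 in.
Transfer each piece to the horizontal centroidal axis using Ī + A·d² with d = y − 2.318:
  bottom plate: d = -1.793 in → contributes +18.06 in⁴
  web plate: d = 1.132 in → contributes +10.75 in⁴
  top plate: d = 3.807 in → contributes +22.35 in⁴
  hole: d = -1.793 in → contributes −0.2277 in⁴
Total I = 50.94 in⁴.

Ix ≈ 51 in⁴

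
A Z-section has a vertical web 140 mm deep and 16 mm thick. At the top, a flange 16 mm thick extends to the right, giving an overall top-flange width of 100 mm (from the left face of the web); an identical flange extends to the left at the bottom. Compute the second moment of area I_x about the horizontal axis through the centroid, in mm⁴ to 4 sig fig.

I_x ≈ 1.405 × 10⁷ mm⁴

Split into non-overlapping primitives; take the origin at the lower-left of the bounding box.
Web: 16 × 140, A = 2 240 mm², y = 70 mm, Ī = 3 658 667 mm⁴.
Top flange (beyond web): 84 × 16, A = 1 344 mm², y = 132 mm, Ī = 28 672 mm⁴.
Bottom flange (beyond web): 84 × 16, A = 1 344 mm², y = 8 mm, Ī = 28 672 mm⁴.
Centroid: ȳ = ΣA·y / ΣA = 70 mm.
Transfer each piece to the horizontal axis through the centroid using Ī + A·d² with d = y − 70:
  web: d = 0 mm → contributes +3 658 667 mm⁴
  top flange (beyond web): d = 62 mm → contributes +5 195 008 mm⁴
  bottom flange (beyond web): d = -62 mm → contributes +5 195 008 mm⁴
Total I = 14 048 683 mm⁴.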